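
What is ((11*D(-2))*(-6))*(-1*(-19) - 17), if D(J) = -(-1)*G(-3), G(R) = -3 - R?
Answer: 0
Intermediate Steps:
D(J) = 0 (D(J) = -(-1)*(-3 - 1*(-3)) = -(-1)*(-3 + 3) = -(-1)*0 = -1*0 = 0)
((11*D(-2))*(-6))*(-1*(-19) - 17) = ((11*0)*(-6))*(-1*(-19) - 17) = (0*(-6))*(19 - 17) = 0*2 = 0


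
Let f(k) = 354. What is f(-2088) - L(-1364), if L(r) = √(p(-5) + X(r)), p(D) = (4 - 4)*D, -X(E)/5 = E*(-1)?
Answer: 354 - 2*I*√1705 ≈ 354.0 - 82.583*I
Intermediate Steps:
X(E) = 5*E (X(E) = -5*E*(-1) = -(-5)*E = 5*E)
p(D) = 0 (p(D) = 0*D = 0)
L(r) = √5*√r (L(r) = √(0 + 5*r) = √(5*r) = √5*√r)
f(-2088) - L(-1364) = 354 - √5*√(-1364) = 354 - √5*2*I*√341 = 354 - 2*I*√1705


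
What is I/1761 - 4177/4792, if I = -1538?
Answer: -14725793/8438712 ≈ -1.7450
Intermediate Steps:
I/1761 - 4177/4792 = -1538/1761 - 4177/4792 = -14725793/8438712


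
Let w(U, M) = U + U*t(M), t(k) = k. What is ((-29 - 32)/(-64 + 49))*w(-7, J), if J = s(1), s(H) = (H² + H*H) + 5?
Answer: -3416/15 ≈ -227.73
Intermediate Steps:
s(H) = 5 + 2*H² (s(H) = (H² + H²) + 5 = 2*H² + 5 = 5 + 2*H²)
J = 7 (J = 5 + 2*1² = 5 + 2*1 = 5 + 2 = 7)
w(U, M) = U + M*U (w(U, M) = U + U*M = U + M*U)
((-29 - 32)/(-64 + 49))*w(-7, J) = ((-29 - 32)/(-64 + 49))*(-7*(1 + 7)) = (-61/(-15))*(-7*8) = -61*(-1/15)*(-56) = (61/15)*(-56) = -3416/15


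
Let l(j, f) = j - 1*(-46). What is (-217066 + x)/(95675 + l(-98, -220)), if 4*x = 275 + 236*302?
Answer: -796717/382492 ≈ -2.0830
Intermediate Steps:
l(j, f) = 46 + j (l(j, f) = j + 46 = 46 + j)
x = 71547/4 (x = (275 + 236*302)/4 = (275 + 71272)/4 = (¼)*71547 = 71547/4 ≈ 17887.)
(-217066 + x)/(95675 + l(-98, -220)) = (-217066 + 71547/4)/(95675 + (46 - 98)) = -796717/(4*(95675 - 52)) = -796717/4/95623 = -796717/4*1/95623 = -796717/382492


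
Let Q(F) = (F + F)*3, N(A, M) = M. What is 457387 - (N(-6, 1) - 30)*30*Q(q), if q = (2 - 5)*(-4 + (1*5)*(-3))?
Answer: 754927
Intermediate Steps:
q = 57 (q = -3*(-4 + 5*(-3)) = -3*(-4 - 15) = -3*(-19) = 57)
Q(F) = 6*F (Q(F) = (2*F)*3 = 6*F)
457387 - (N(-6, 1) - 30)*30*Q(q) = 457387 - (1 - 30)*30*6*57 = 457387 - (-29*30)*342 = 457387 - (-870)*342 = 457387 - 1*(-297540) = 457387 + 297540 = 754927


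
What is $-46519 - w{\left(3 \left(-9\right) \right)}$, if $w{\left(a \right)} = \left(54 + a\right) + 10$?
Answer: $-46556$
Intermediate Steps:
$w{\left(a \right)} = 64 + a$
$-46519 - w{\left(3 \left(-9\right) \right)} = -46519 - \left(64 + 3 \left(-9\right)\right) = -46519 - \left(64 - 27\right) = -46519 - 37 = -46556$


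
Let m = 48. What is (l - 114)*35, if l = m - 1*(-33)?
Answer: -1155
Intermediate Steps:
l = 81 (l = 48 - 1*(-33) = 48 + 33 = 81)
(l - 114)*35 = (81 - 114)*35 = -33*35 = -1155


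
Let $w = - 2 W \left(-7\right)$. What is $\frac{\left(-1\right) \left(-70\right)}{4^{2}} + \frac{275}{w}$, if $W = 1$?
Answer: $\frac{1345}{56} \approx 24.018$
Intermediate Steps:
$w = 14$ ($w = \left(-2\right) 1 \left(-7\right) = \left(-2\right) \left(-7\right) = 14$)
$\frac{\left(-1\right) \left(-70\right)}{4^{2}} + \frac{275}{w} = \frac{\left(-1\right) \left(-70\right)}{4^{2}} + \frac{275}{14} = \frac{70}{16} + 275 \cdot \frac{1}{14} = 70 \cdot \frac{1}{16} + \frac{275}{14} = \frac{35}{8} + \frac{275}{14} = \frac{1345}{56}$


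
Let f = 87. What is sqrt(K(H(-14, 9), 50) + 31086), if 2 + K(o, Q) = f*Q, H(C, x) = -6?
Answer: sqrt(35434) ≈ 188.24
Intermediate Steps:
K(o, Q) = -2 + 87*Q
sqrt(K(H(-14, 9), 50) + 31086) = sqrt((-2 + 87*50) + 31086) = sqrt((-2 + 4350) + 31086) = sqrt(4348 + 31086) = sqrt(35434)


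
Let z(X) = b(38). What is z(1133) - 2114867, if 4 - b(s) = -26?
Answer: -2114837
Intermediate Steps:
b(s) = 30 (b(s) = 4 - 1*(-26) = 4 + 26 = 30)
z(X) = 30
z(1133) - 2114867 = 30 - 2114867 = -2114837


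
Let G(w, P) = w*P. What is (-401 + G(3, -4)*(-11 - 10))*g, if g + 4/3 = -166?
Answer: 74798/3 ≈ 24933.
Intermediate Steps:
g = -502/3 (g = -4/3 - 166 = -502/3 ≈ -167.33)
G(w, P) = P*w
(-401 + G(3, -4)*(-11 - 10))*g = (-401 + (-4*3)*(-11 - 10))*(-502/3) = (-401 - 12*(-21))*(-502/3) = (-401 + 252)*(-502/3) = -149*(-502/3) = 74798/3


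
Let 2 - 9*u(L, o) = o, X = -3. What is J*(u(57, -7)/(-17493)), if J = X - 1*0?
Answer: 1/5831 ≈ 0.00017150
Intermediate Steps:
u(L, o) = 2/9 - o/9
J = -3 (J = -3 - 1*0 = -3 + 0 = -3)
J*(u(57, -7)/(-17493)) = -3*(2/9 - ⅑*(-7))/(-17493) = -3*(2/9 + 7/9)*(-1)/17493 = -3*(-1)/17493 = -3*(-1/17493) = 1/5831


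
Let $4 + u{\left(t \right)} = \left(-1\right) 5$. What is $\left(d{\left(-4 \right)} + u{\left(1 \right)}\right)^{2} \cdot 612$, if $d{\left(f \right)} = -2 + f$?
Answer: $137700$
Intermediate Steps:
$u{\left(t \right)} = -9$ ($u{\left(t \right)} = -4 - 5 = -9$)
$\left(d{\left(-4 \right)} + u{\left(1 \right)}\right)^{2} \cdot 612 = \left(\left(-2 - 4\right) - 9\right)^{2} \cdot 612 = \left(-6 - 9\right)^{2} \cdot 612 = \left(-15\right)^{2} \cdot 612 = 225 \cdot 612 = 137700$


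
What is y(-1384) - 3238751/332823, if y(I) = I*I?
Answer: 637504573537/332823 ≈ 1.9154e+6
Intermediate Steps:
y(I) = I**2
y(-1384) - 3238751/332823 = (-1384)**2 - 3238751/332823 = 1915456 - 3238751/332823 = 637504573537/332823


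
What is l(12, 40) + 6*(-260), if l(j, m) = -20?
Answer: -1580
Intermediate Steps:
l(12, 40) + 6*(-260) = -20 + 6*(-260) = -20 - 1560 = -1580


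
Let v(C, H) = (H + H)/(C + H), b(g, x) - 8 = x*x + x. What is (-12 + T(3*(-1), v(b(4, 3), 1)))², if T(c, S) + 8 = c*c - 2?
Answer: 169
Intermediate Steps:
b(g, x) = 8 + x + x² (b(g, x) = 8 + (x*x + x) = 8 + (x² + x) = 8 + (x + x²) = 8 + x + x²)
v(C, H) = 2*H/(C + H) (v(C, H) = (2*H)/(C + H) = 2*H/(C + H))
T(c, S) = -10 + c² (T(c, S) = -8 + (c*c - 2) = -8 + (c² - 2) = -8 + (-2 + c²) = -10 + c²)
(-12 + T(3*(-1), v(b(4, 3), 1)))² = (-12 + (-10 + (3*(-1))²))² = (-12 + (-10 + (-3)²))² = (-12 + (-10 + 9))² = (-12 - 1)² = (-13)² = 169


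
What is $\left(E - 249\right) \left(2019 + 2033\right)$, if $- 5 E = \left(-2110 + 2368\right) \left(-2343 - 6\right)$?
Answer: $\frac{2450637444}{5} \approx 4.9013 \cdot 10^{8}$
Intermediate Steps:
$E = \frac{606042}{5}$ ($E = - \frac{\left(-2110 + 2368\right) \left(-2343 - 6\right)}{5} = - \frac{258 \left(-2349\right)}{5} = \left(- \frac{1}{5}\right) \left(-606042\right) = \frac{606042}{5} \approx 1.2121 \cdot 10^{5}$)
$\left(E - 249\right) \left(2019 + 2033\right) = \left(\frac{606042}{5} - 249\right) \left(2019 + 2033\right) = \frac{604797}{5} \cdot 4052 = \frac{2450637444}{5}$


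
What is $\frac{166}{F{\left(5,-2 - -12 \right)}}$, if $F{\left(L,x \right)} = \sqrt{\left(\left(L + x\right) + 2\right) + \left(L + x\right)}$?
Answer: $\frac{83 \sqrt{2}}{4} \approx 29.345$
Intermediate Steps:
$F{\left(L,x \right)} = \sqrt{2 + 2 L + 2 x}$ ($F{\left(L,x \right)} = \sqrt{\left(2 + L + x\right) + \left(L + x\right)} = \sqrt{2 + 2 L + 2 x}$)
$\frac{166}{F{\left(5,-2 - -12 \right)}} = \frac{166}{\sqrt{2 + 2 \cdot 5 + 2 \left(-2 - -12\right)}} = \frac{166}{\sqrt{2 + 10 + 2 \left(-2 + 12\right)}} = \frac{166}{\sqrt{2 + 10 + 2 \cdot 10}} = \frac{166}{\sqrt{2 + 10 + 20}} = \frac{166}{\sqrt{32}} = \frac{166}{4 \sqrt{2}} = 166 \frac{\sqrt{2}}{8} = \frac{83 \sqrt{2}}{4}$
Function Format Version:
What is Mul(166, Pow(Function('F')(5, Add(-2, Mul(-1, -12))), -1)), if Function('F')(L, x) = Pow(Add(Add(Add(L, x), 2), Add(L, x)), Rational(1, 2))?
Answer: Mul(Rational(83, 4), Pow(2, Rational(1, 2))) ≈ 29.345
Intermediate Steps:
Function('F')(L, x) = Pow(Add(2, Mul(2, L), Mul(2, x)), Rational(1, 2)) (Function('F')(L, x) = Pow(Add(Add(2, L, x), Add(L, x)), Rational(1, 2)) = Pow(Add(2, Mul(2, L), Mul(2, x)), Rational(1, 2)))
Mul(166, Pow(Function('F')(5, Add(-2, Mul(-1, -12))), -1)) = Mul(166, Pow(Pow(Add(2, Mul(2, 5), Mul(2, Add(-2, Mul(-1, -12)))), Rational(1, 2)), -1)) = Mul(166, Pow(Pow(Add(2, 10, Mul(2, Add(-2, 12))), Rational(1, 2)), -1)) = Mul(166, Pow(Pow(Add(2, 10, Mul(2, 10)), Rational(1, 2)), -1)) = Mul(166, Pow(Pow(Add(2, 10, 20), Rational(1, 2)), -1)) = Mul(166, Pow(Pow(32, Rational(1, 2)), -1)) = Mul(166, Pow(Mul(4, Pow(2, Rational(1, 2))), -1)) = Mul(166, Mul(Rational(1, 8), Pow(2, Rational(1, 2)))) = Mul(Rational(83, 4), Pow(2, Rational(1, 2)))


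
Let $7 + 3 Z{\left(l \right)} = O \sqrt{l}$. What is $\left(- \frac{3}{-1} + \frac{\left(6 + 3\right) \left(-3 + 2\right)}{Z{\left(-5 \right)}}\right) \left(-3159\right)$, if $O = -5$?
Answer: $\frac{9477 \left(- 5 \sqrt{5} + 16 i\right)}{- 7 i + 5 \sqrt{5}} \approx -12908.0 + 5480.5 i$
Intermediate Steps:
$Z{\left(l \right)} = - \frac{7}{3} - \frac{5 \sqrt{l}}{3}$ ($Z{\left(l \right)} = - \frac{7}{3} + \frac{\left(-5\right) \sqrt{l}}{3} = - \frac{7}{3} - \frac{5 \sqrt{l}}{3}$)
$\left(- \frac{3}{-1} + \frac{\left(6 + 3\right) \left(-3 + 2\right)}{Z{\left(-5 \right)}}\right) \left(-3159\right) = \left(- \frac{3}{-1} + \frac{\left(6 + 3\right) \left(-3 + 2\right)}{- \frac{7}{3} - \frac{5 \sqrt{-5}}{3}}\right) \left(-3159\right) = \left(\left(-3\right) \left(-1\right) + \frac{9 \left(-1\right)}{- \frac{7}{3} - \frac{5 i \sqrt{5}}{3}}\right) \left(-3159\right) = \left(3 - \frac{9}{- \frac{7}{3} - \frac{5 i \sqrt{5}}{3}}\right) \left(-3159\right) = -9477 + \frac{28431}{- \frac{7}{3} - \frac{5 i \sqrt{5}}{3}}$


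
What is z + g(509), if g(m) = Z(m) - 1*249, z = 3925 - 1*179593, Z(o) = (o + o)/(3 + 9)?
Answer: -1054993/6 ≈ -1.7583e+5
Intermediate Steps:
Z(o) = o/6 (Z(o) = (2*o)/12 = (2*o)*(1/12) = o/6)
z = -175668 (z = 3925 - 179593 = -175668)
g(m) = -249 + m/6 (g(m) = m/6 - 1*249 = m/6 - 249 = -249 + m/6)
z + g(509) = -175668 + (-249 + (⅙)*509) = -175668 + (-249 + 509/6) = -175668 - 985/6 = -1054993/6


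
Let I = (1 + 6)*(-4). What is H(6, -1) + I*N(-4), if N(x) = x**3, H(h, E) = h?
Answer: 1798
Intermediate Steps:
I = -28 (I = 7*(-4) = -28)
H(6, -1) + I*N(-4) = 6 - 28*(-4)**3 = 6 - 28*(-64) = 6 + 1792 = 1798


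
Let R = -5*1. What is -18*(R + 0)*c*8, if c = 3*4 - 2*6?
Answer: 0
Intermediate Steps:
R = -5
c = 0 (c = 12 - 12 = 0)
-18*(R + 0)*c*8 = -18*(-5 + 0)*0*8 = -(-90)*0*8 = -18*0*8 = 0*8 = 0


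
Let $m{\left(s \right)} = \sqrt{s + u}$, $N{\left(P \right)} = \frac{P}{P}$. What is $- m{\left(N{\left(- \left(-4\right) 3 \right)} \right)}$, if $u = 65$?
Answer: $- \sqrt{66} \approx -8.124$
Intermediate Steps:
$N{\left(P \right)} = 1$
$m{\left(s \right)} = \sqrt{65 + s}$ ($m{\left(s \right)} = \sqrt{s + 65} = \sqrt{65 + s}$)
$- m{\left(N{\left(- \left(-4\right) 3 \right)} \right)} = - \sqrt{65 + 1} = - \sqrt{66}$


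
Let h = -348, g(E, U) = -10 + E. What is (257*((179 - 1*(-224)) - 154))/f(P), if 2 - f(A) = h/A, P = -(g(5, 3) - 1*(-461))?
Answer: 2431734/47 ≈ 51739.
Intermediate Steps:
P = -456 (P = -((-10 + 5) - 1*(-461)) = -(-5 + 461) = -1*456 = -456)
f(A) = 2 + 348/A (f(A) = 2 - (-348)/A = 2 + 348/A)
(257*((179 - 1*(-224)) - 154))/f(P) = (257*((179 - 1*(-224)) - 154))/(2 + 348/(-456)) = (257*((179 + 224) - 154))/(2 + 348*(-1/456)) = (257*(403 - 154))/(2 - 29/38) = (257*249)/(47/38) = 63993*(38/47) = 2431734/47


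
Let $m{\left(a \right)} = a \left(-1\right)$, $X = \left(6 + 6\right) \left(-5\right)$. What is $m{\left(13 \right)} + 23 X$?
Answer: $-1393$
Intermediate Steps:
$X = -60$ ($X = 12 \left(-5\right) = -60$)
$m{\left(a \right)} = - a$
$m{\left(13 \right)} + 23 X = \left(-1\right) 13 + 23 \left(-60\right) = -13 - 1380 = -1393$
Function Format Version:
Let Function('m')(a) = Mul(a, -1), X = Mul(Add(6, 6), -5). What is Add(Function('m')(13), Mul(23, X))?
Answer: -1393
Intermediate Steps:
X = -60 (X = Mul(12, -5) = -60)
Function('m')(a) = Mul(-1, a)
Add(Function('m')(13), Mul(23, X)) = Add(Mul(-1, 13), Mul(23, -60)) = Add(-13, -1380) = -1393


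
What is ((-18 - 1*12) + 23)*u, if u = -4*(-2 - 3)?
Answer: -140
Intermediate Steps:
u = 20 (u = -4*(-5) = 20)
((-18 - 1*12) + 23)*u = ((-18 - 1*12) + 23)*20 = ((-18 - 12) + 23)*20 = (-30 + 23)*20 = -7*20 = -140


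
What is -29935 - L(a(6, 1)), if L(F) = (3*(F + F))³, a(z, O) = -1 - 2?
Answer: -24103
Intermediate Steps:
a(z, O) = -3
L(F) = 216*F³ (L(F) = (3*(2*F))³ = (6*F)³ = 216*F³)
-29935 - L(a(6, 1)) = -29935 - 216*(-3)³ = -29935 - 216*(-27) = -29935 - 1*(-5832) = -29935 + 5832 = -24103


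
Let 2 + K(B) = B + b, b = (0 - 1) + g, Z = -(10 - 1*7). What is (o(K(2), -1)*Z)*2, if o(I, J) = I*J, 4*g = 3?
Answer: -3/2 ≈ -1.5000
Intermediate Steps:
g = ¾ (g = (¼)*3 = ¾ ≈ 0.75000)
Z = -3 (Z = -(10 - 7) = -1*3 = -3)
b = -¼ (b = (0 - 1) + ¾ = -1 + ¾ = -¼ ≈ -0.25000)
K(B) = -9/4 + B (K(B) = -2 + (B - ¼) = -2 + (-¼ + B) = -9/4 + B)
(o(K(2), -1)*Z)*2 = (((-9/4 + 2)*(-1))*(-3))*2 = (-¼*(-1)*(-3))*2 = ((¼)*(-3))*2 = -¾*2 = -3/2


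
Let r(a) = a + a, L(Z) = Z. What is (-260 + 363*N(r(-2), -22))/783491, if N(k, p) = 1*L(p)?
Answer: -8246/783491 ≈ -0.010525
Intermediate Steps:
r(a) = 2*a
N(k, p) = p (N(k, p) = 1*p = p)
(-260 + 363*N(r(-2), -22))/783491 = (-260 + 363*(-22))/783491 = (-260 - 7986)*(1/783491) = -8246*1/783491 = -8246/783491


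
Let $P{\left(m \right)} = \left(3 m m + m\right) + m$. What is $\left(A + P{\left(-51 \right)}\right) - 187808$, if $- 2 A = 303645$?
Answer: $- \frac{663859}{2} \approx -3.3193 \cdot 10^{5}$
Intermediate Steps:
$A = - \frac{303645}{2}$ ($A = \left(- \frac{1}{2}\right) 303645 = - \frac{303645}{2} \approx -1.5182 \cdot 10^{5}$)
$P{\left(m \right)} = 2 m + 3 m^{2}$ ($P{\left(m \right)} = \left(3 m^{2} + m\right) + m = \left(m + 3 m^{2}\right) + m = 2 m + 3 m^{2}$)
$\left(A + P{\left(-51 \right)}\right) - 187808 = \left(- \frac{303645}{2} - 51 \left(2 + 3 \left(-51\right)\right)\right) - 187808 = \left(- \frac{303645}{2} - 51 \left(2 - 153\right)\right) - 187808 = \left(- \frac{303645}{2} - -7701\right) - 187808 = \left(- \frac{303645}{2} + 7701\right) - 187808 = - \frac{288243}{2} - 187808 = - \frac{663859}{2}$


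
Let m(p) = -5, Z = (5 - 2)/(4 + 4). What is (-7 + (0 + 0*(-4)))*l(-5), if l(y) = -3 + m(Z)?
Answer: 56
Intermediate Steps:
Z = 3/8 ≈ 0.37500
l(y) = -8 (l(y) = -3 - 5 = -8)
(-7 + (0 + 0*(-4)))*l(-5) = (-7 + (0 + 0*(-4)))*(-8) = (-7 + (0 + 0))*(-8) = (-7 + 0)*(-8) = -7*(-8) = 56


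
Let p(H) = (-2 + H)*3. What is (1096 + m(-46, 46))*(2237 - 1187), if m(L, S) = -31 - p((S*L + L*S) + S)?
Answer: 14310450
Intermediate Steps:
p(H) = -6 + 3*H
m(L, S) = -25 - 3*S - 6*L*S (m(L, S) = -31 - (-6 + 3*((S*L + L*S) + S)) = -31 - (-6 + 3*((L*S + L*S) + S)) = -31 - (-6 + 3*(2*L*S + S)) = -31 - (-6 + 3*(S + 2*L*S)) = -31 - (-6 + (3*S + 6*L*S)) = -31 - (-6 + 3*S + 6*L*S) = -31 + (6 - 3*S - 6*L*S) = -25 - 3*S - 6*L*S)
(1096 + m(-46, 46))*(2237 - 1187) = (1096 + (-25 - 3*46*(1 + 2*(-46))))*(2237 - 1187) = (1096 + (-25 - 3*46*(1 - 92)))*1050 = (1096 + (-25 - 3*46*(-91)))*1050 = (1096 + (-25 + 12558))*1050 = (1096 + 12533)*1050 = 13629*1050 = 14310450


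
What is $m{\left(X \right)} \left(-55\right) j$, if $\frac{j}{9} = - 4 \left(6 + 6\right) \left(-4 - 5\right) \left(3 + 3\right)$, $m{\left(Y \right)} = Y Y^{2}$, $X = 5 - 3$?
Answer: $-10264320$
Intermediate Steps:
$X = 2$
$m{\left(Y \right)} = Y^{3}$
$j = 23328$ ($j = 9 - 4 \left(6 + 6\right) \left(-4 - 5\right) \left(3 + 3\right) = 9 - 4 \cdot 12 \left(-9\right) 6 = 9 \left(-4\right) \left(-108\right) 6 = 9 \cdot 432 \cdot 6 = 9 \cdot 2592 = 23328$)
$m{\left(X \right)} \left(-55\right) j = 2^{3} \left(-55\right) 23328 = 8 \left(-55\right) 23328 = \left(-440\right) 23328 = -10264320$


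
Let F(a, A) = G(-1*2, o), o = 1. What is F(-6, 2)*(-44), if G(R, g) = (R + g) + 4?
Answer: -132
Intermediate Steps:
G(R, g) = 4 + R + g
F(a, A) = 3 (F(a, A) = 4 - 1*2 + 1 = 4 - 2 + 1 = 3)
F(-6, 2)*(-44) = 3*(-44) = -132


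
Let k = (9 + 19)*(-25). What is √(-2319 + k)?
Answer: I*√3019 ≈ 54.945*I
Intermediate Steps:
k = -700 (k = 28*(-25) = -700)
√(-2319 + k) = √(-2319 - 700) = √(-3019) = I*√3019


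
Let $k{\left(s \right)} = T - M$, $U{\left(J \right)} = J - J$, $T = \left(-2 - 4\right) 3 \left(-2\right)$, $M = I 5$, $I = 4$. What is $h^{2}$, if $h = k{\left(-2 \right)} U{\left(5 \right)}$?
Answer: $0$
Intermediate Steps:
$M = 20$ ($M = 4 \cdot 5 = 20$)
$T = 36$ ($T = \left(-6\right) 3 \left(-2\right) = \left(-18\right) \left(-2\right) = 36$)
$U{\left(J \right)} = 0$
$k{\left(s \right)} = 16$ ($k{\left(s \right)} = 36 - 20 = 16$)
$h = 0$ ($h = 16 \cdot 0 = 0$)
$h^{2} = 0^{2} = 0$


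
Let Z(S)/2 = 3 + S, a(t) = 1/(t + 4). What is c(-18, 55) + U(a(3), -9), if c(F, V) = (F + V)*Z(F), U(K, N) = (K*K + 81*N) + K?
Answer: -90103/49 ≈ -1838.8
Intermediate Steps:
a(t) = 1/(4 + t)
U(K, N) = K + K² + 81*N (U(K, N) = (K² + 81*N) + K = K + K² + 81*N)
Z(S) = 6 + 2*S (Z(S) = 2*(3 + S) = 6 + 2*S)
c(F, V) = (6 + 2*F)*(F + V) (c(F, V) = (F + V)*(6 + 2*F) = (6 + 2*F)*(F + V))
c(-18, 55) + U(a(3), -9) = 2*(3 - 18)*(-18 + 55) + (1/(4 + 3) + (1/(4 + 3))² + 81*(-9)) = 2*(-15)*37 + (1/7 + (1/7)² - 729) = -1110 + (⅐ + (⅐)² - 729) = -1110 + (⅐ + 1/49 - 729) = -1110 - 35713/49 = -90103/49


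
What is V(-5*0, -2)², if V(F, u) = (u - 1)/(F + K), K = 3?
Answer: 1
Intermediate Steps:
V(F, u) = (-1 + u)/(3 + F) (V(F, u) = (u - 1)/(F + 3) = (-1 + u)/(3 + F))
V(-5*0, -2)² = ((-1 - 2)/(3 - 5*0))² = (-3/(3 + 0))² = (-3/3)² = ((⅓)*(-3))² = (-1)² = 1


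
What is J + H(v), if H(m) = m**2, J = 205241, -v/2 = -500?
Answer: 1205241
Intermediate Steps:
v = 1000 (v = -2*(-500) = 1000)
J + H(v) = 205241 + 1000**2 = 205241 + 1000000 = 1205241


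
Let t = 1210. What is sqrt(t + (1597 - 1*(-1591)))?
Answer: sqrt(4398) ≈ 66.317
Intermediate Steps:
sqrt(t + (1597 - 1*(-1591))) = sqrt(1210 + (1597 - 1*(-1591))) = sqrt(1210 + (1597 + 1591)) = sqrt(1210 + 3188) = sqrt(4398)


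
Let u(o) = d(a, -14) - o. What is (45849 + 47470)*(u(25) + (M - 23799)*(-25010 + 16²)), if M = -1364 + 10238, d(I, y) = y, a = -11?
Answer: 34477022861109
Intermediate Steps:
u(o) = -14 - o
M = 8874
(45849 + 47470)*(u(25) + (M - 23799)*(-25010 + 16²)) = (45849 + 47470)*((-14 - 1*25) + (8874 - 23799)*(-25010 + 16²)) = 93319*((-14 - 25) - 14925*(-25010 + 256)) = 93319*(-39 - 14925*(-24754)) = 93319*(-39 + 369453450) = 93319*369453411 = 34477022861109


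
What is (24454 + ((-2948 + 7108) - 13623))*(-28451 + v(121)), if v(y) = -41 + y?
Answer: -425309661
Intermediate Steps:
(24454 + ((-2948 + 7108) - 13623))*(-28451 + v(121)) = (24454 + ((-2948 + 7108) - 13623))*(-28451 + (-41 + 121)) = (24454 + (4160 - 13623))*(-28451 + 80) = (24454 - 9463)*(-28371) = 14991*(-28371) = -425309661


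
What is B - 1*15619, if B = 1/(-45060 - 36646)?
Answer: -1276166015/81706 ≈ -15619.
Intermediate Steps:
B = -1/81706 (B = 1/(-81706) = -1/81706 ≈ -1.2239e-5)
B - 1*15619 = -1/81706 - 1*15619 = -1/81706 - 15619 = -1276166015/81706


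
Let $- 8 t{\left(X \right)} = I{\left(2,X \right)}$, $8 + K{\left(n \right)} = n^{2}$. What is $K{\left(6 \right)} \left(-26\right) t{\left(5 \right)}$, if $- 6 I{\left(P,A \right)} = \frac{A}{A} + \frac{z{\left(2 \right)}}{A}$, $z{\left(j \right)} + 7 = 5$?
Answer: $- \frac{91}{10} \approx -9.1$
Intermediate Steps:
$z{\left(j \right)} = -2$ ($z{\left(j \right)} = -7 + 5 = -2$)
$I{\left(P,A \right)} = - \frac{1}{6} + \frac{1}{3 A}$ ($I{\left(P,A \right)} = - \frac{\frac{A}{A} - \frac{2}{A}}{6} = - \frac{1 - \frac{2}{A}}{6} = - \frac{1}{6} + \frac{1}{3 A}$)
$K{\left(n \right)} = -8 + n^{2}$
$t{\left(X \right)} = - \frac{2 - X}{48 X}$ ($t{\left(X \right)} = - \frac{\frac{1}{6} \frac{1}{X} \left(2 - X\right)}{8} = - \frac{2 - X}{48 X}$)
$K{\left(6 \right)} \left(-26\right) t{\left(5 \right)} = \left(-8 + 6^{2}\right) \left(-26\right) \frac{-2 + 5}{48 \cdot 5} = \left(-8 + 36\right) \left(-26\right) \frac{1}{48} \cdot \frac{1}{5} \cdot 3 = 28 \left(-26\right) \frac{1}{80} = \left(-728\right) \frac{1}{80} = - \frac{91}{10}$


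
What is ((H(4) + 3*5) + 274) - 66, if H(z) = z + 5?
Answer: 232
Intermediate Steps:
H(z) = 5 + z
((H(4) + 3*5) + 274) - 66 = (((5 + 4) + 3*5) + 274) - 66 = ((9 + 15) + 274) - 66 = (24 + 274) - 66 = 298 - 66 = 232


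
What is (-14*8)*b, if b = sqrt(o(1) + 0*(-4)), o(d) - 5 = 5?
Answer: -112*sqrt(10) ≈ -354.18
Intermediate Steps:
o(d) = 10 (o(d) = 5 + 5 = 10)
b = sqrt(10) (b = sqrt(10 + 0*(-4)) = sqrt(10 + 0) = sqrt(10) ≈ 3.1623)
(-14*8)*b = (-14*8)*sqrt(10) = -112*sqrt(10)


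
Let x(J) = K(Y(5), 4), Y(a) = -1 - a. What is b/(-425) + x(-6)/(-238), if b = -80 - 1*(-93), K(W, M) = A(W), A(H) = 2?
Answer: -116/2975 ≈ -0.038992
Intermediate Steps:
K(W, M) = 2
b = 13 (b = -80 + 93 = 13)
x(J) = 2
b/(-425) + x(-6)/(-238) = 13/(-425) + 2/(-238) = 13*(-1/425) + 2*(-1/238) = -13/425 - 1/119 = -116/2975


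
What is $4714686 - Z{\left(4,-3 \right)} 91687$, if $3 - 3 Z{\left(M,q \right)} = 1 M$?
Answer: $\frac{14235745}{3} \approx 4.7452 \cdot 10^{6}$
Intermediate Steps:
$Z{\left(M,q \right)} = 1 - \frac{M}{3}$ ($Z{\left(M,q \right)} = 1 - \frac{1 M}{3} = 1 - \frac{M}{3}$)
$4714686 - Z{\left(4,-3 \right)} 91687 = 4714686 - \left(1 - \frac{4}{3}\right) 91687 = 4714686 - \left(- \frac{1}{3}\right) 91687 = 4714686 - - \frac{91687}{3} = 4714686 + \frac{91687}{3} = \frac{14235745}{3}$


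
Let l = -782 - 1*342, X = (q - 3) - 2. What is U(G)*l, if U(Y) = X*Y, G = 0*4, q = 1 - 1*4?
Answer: 0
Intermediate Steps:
q = -3 (q = 1 - 4 = -3)
X = -8 (X = (-3 - 3) - 2 = -6 - 2 = -8)
l = -1124 (l = -782 - 342 = -1124)
G = 0
U(Y) = -8*Y
U(G)*l = -8*0*(-1124) = 0*(-1124) = 0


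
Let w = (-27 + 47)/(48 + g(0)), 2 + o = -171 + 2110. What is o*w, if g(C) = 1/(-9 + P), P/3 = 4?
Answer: 23244/29 ≈ 801.52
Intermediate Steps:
P = 12 (P = 3*4 = 12)
g(C) = ⅓ (g(C) = 1/(-9 + 12) = 1/3 = ⅓)
o = 1937 (o = -2 + (-171 + 2110) = -2 + 1939 = 1937)
w = 12/29 (w = (-27 + 47)/(48 + ⅓) = 20/(145/3) = 20*(3/145) = 12/29 ≈ 0.41379)
o*w = 1937*(12/29) = 23244/29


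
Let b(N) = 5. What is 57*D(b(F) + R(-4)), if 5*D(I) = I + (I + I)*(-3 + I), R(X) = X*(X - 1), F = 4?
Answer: 12825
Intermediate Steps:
R(X) = X*(-1 + X)
D(I) = I/5 + 2*I*(-3 + I)/5 (D(I) = (I + (I + I)*(-3 + I))/5 = (I + (2*I)*(-3 + I))/5 = (I + 2*I*(-3 + I))/5 = I/5 + 2*I*(-3 + I)/5)
57*D(b(F) + R(-4)) = 57*((5 - 4*(-1 - 4))*(-5 + 2*(5 - 4*(-1 - 4)))/5) = 57*((5 - 4*(-5))*(-5 + 2*(5 - 4*(-5)))/5) = 57*((5 + 20)*(-5 + 2*(5 + 20))/5) = 57*((1/5)*25*(-5 + 2*25)) = 57*((1/5)*25*(-5 + 50)) = 57*((1/5)*25*45) = 57*225 = 12825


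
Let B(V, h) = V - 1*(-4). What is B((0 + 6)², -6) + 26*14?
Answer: 404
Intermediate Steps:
B(V, h) = 4 + V (B(V, h) = V + 4 = 4 + V)
B((0 + 6)², -6) + 26*14 = (4 + (0 + 6)²) + 26*14 = (4 + 6²) + 364 = (4 + 36) + 364 = 40 + 364 = 404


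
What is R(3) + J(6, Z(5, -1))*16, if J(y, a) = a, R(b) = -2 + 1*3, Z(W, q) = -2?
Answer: -31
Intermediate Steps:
R(b) = 1 (R(b) = -2 + 3 = 1)
R(3) + J(6, Z(5, -1))*16 = 1 - 2*16 = 1 - 32 = -31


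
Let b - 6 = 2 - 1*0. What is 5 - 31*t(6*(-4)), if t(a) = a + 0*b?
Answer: 749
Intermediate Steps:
b = 8 (b = 6 + (2 - 1*0) = 6 + (2 + 0) = 6 + 2 = 8)
t(a) = a (t(a) = a + 0*8 = a + 0 = a)
5 - 31*t(6*(-4)) = 5 - 186*(-4) = 5 - 31*(-24) = 5 + 744 = 749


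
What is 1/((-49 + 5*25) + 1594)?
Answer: 1/1670 ≈ 0.00059880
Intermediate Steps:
1/((-49 + 5*25) + 1594) = 1/((-49 + 125) + 1594) = 1/(76 + 1594) = 1/1670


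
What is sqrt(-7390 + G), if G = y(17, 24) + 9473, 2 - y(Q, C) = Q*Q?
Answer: 2*sqrt(449) ≈ 42.379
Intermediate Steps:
y(Q, C) = 2 - Q**2 (y(Q, C) = 2 - Q*Q = 2 - Q**2)
G = 9186 (G = (2 - 1*17**2) + 9473 = (2 - 1*289) + 9473 = (2 - 289) + 9473 = -287 + 9473 = 9186)
sqrt(-7390 + G) = sqrt(-7390 + 9186) = sqrt(1796) = 2*sqrt(449)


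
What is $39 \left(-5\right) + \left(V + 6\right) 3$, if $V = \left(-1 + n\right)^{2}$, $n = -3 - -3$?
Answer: $-174$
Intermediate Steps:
$n = 0$ ($n = -3 + 3 = 0$)
$V = 1$ ($V = \left(-1 + 0\right)^{2} = \left(-1\right)^{2} = 1$)
$39 \left(-5\right) + \left(V + 6\right) 3 = 39 \left(-5\right) + \left(1 + 6\right) 3 = -195 + 7 \cdot 3 = -195 + 21 = -174$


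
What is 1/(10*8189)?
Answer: 1/81890 ≈ 1.2212e-5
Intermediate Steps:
1/(10*8189) = 1/81890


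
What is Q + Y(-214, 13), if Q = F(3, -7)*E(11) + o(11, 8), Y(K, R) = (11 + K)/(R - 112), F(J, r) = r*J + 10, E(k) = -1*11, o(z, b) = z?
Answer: 13271/99 ≈ 134.05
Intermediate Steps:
E(k) = -11
F(J, r) = 10 + J*r (F(J, r) = J*r + 10 = 10 + J*r)
Y(K, R) = (11 + K)/(-112 + R)
Q = 132 (Q = (10 + 3*(-7))*(-11) + 11 = (10 - 21)*(-11) + 11 = -11*(-11) + 11 = 121 + 11 = 132)
Q + Y(-214, 13) = 132 + (11 - 214)/(-112 + 13) = 132 - 203/(-99) = 132 - 1/99*(-203) = 132 + 203/99 = 13271/99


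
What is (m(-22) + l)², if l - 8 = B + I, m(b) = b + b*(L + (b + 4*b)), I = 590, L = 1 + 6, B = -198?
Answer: 6990736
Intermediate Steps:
L = 7
m(b) = b + b*(7 + 5*b) (m(b) = b + b*(7 + (b + 4*b)) = b + b*(7 + 5*b))
l = 400 (l = 8 + (-198 + 590) = 8 + 392 = 400)
(m(-22) + l)² = (-22*(8 + 5*(-22)) + 400)² = (-22*(8 - 110) + 400)² = (-22*(-102) + 400)² = (2244 + 400)² = 2644² = 6990736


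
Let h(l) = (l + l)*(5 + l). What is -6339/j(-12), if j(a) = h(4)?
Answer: -2113/24 ≈ -88.042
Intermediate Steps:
h(l) = 2*l*(5 + l) (h(l) = (2*l)*(5 + l) = 2*l*(5 + l))
j(a) = 72 (j(a) = 2*4*(5 + 4) = 2*4*9 = 72)
-6339/j(-12) = -6339/72 = -6339*1/72 = -2113/24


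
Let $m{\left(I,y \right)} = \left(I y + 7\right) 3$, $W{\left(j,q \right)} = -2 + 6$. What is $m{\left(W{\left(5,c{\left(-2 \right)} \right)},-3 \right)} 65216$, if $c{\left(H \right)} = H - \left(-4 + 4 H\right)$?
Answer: $-978240$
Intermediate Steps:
$c{\left(H \right)} = 4 - 3 H$ ($c{\left(H \right)} = H - \left(-4 + 4 H\right) = 4 - 3 H$)
$W{\left(j,q \right)} = 4$
$m{\left(I,y \right)} = 21 + 3 I y$ ($m{\left(I,y \right)} = \left(7 + I y\right) 3 = 21 + 3 I y$)
$m{\left(W{\left(5,c{\left(-2 \right)} \right)},-3 \right)} 65216 = \left(21 + 3 \cdot 4 \left(-3\right)\right) 65216 = \left(21 - 36\right) 65216 = \left(-15\right) 65216 = -978240$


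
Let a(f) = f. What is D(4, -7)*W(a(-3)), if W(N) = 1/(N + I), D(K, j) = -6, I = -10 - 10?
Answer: 6/23 ≈ 0.26087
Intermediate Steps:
I = -20
W(N) = 1/(-20 + N) (W(N) = 1/(N - 20) = 1/(-20 + N))
D(4, -7)*W(a(-3)) = -6/(-20 - 3) = -6/(-23) = -6*(-1/23) = 6/23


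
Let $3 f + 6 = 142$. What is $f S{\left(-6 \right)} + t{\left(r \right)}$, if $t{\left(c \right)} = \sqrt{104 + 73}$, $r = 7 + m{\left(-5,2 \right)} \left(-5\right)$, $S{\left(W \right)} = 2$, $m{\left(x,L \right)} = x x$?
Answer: $\frac{272}{3} + \sqrt{177} \approx 103.97$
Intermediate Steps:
$m{\left(x,L \right)} = x^{2}$
$f = \frac{136}{3}$ ($f = -2 + \frac{1}{3} \cdot 142 = -2 + \frac{142}{3} = \frac{136}{3} \approx 45.333$)
$r = -118$ ($r = 7 + \left(-5\right)^{2} \left(-5\right) = 7 + 25 \left(-5\right) = 7 - 125 = -118$)
$t{\left(c \right)} = \sqrt{177}$
$f S{\left(-6 \right)} + t{\left(r \right)} = \frac{136}{3} \cdot 2 + \sqrt{177} = \frac{272}{3} + \sqrt{177}$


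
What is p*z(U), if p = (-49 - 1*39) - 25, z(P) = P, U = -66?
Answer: 7458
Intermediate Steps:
p = -113 (p = (-49 - 39) - 25 = -88 - 25 = -113)
p*z(U) = -113*(-66) = 7458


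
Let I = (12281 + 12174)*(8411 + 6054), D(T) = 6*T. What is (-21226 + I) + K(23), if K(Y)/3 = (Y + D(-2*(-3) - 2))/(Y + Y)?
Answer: 16271136195/46 ≈ 3.5372e+8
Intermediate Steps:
I = 353741575 (I = 24455*14465 = 353741575)
K(Y) = 3*(24 + Y)/(2*Y) (K(Y) = 3*((Y + 6*(-2*(-3) - 2))/(Y + Y)) = 3*((Y + 6*(6 - 2))/((2*Y))) = 3*((Y + 6*4)*(1/(2*Y))) = 3*((Y + 24)*(1/(2*Y))) = 3*((24 + Y)*(1/(2*Y))) = 3*((24 + Y)/(2*Y)) = 3*(24 + Y)/(2*Y))
(-21226 + I) + K(23) = (-21226 + 353741575) + (3/2 + 36/23) = 353720349 + (3/2 + 36*(1/23)) = 353720349 + (3/2 + 36/23) = 353720349 + 141/46 = 16271136195/46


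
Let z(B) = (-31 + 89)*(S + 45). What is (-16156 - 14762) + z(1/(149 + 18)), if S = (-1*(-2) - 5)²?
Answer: -27786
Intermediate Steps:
S = 9 (S = (2 - 5)² = (-3)² = 9)
z(B) = 3132 (z(B) = (-31 + 89)*(9 + 45) = 58*54 = 3132)
(-16156 - 14762) + z(1/(149 + 18)) = (-16156 - 14762) + 3132 = -30918 + 3132 = -27786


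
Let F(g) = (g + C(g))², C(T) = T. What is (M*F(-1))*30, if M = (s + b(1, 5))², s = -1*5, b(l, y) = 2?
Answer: 1080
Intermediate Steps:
s = -5
F(g) = 4*g² (F(g) = (g + g)² = (2*g)² = 4*g²)
M = 9 (M = (-5 + 2)² = (-3)² = 9)
(M*F(-1))*30 = (9*(4*(-1)²))*30 = (9*(4*1))*30 = (9*4)*30 = 36*30 = 1080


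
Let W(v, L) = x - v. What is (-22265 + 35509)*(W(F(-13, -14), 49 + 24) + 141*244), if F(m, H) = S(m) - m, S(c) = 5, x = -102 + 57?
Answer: 454812204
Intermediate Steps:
x = -45
F(m, H) = 5 - m
W(v, L) = -45 - v
(-22265 + 35509)*(W(F(-13, -14), 49 + 24) + 141*244) = (-22265 + 35509)*((-45 - (5 - 1*(-13))) + 141*244) = 13244*((-45 - (5 + 13)) + 34404) = 13244*((-45 - 1*18) + 34404) = 13244*((-45 - 18) + 34404) = 13244*(-63 + 34404) = 13244*34341 = 454812204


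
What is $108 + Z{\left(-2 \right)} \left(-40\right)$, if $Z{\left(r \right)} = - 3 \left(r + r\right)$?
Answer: $-372$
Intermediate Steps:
$Z{\left(r \right)} = - 6 r$ ($Z{\left(r \right)} = - 3 \cdot 2 r = - 6 r$)
$108 + Z{\left(-2 \right)} \left(-40\right) = 108 + \left(-6\right) \left(-2\right) \left(-40\right) = 108 + 12 \left(-40\right) = 108 - 480 = -372$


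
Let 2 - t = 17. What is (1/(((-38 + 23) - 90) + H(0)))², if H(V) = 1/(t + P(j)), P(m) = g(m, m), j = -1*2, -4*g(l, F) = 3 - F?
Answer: 4225/46635241 ≈ 9.0597e-5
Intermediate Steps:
t = -15 (t = 2 - 1*17 = 2 - 17 = -15)
g(l, F) = -¾ + F/4 (g(l, F) = -(3 - F)/4 = -¾ + F/4)
j = -2
P(m) = -¾ + m/4
H(V) = -4/65 (H(V) = 1/(-15 + (-¾ + (¼)*(-2))) = 1/(-15 + (-¾ - ½)) = 1/(-15 - 5/4) = 1/(-65/4) = -4/65)
(1/(((-38 + 23) - 90) + H(0)))² = (1/(((-38 + 23) - 90) - 4/65))² = (1/((-15 - 90) - 4/65))² = (1/(-105 - 4/65))² = (1/(-6829/65))² = (-65/6829)² = 4225/46635241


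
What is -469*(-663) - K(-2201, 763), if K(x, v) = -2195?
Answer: 313142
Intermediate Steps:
-469*(-663) - K(-2201, 763) = -469*(-663) - 1*(-2195) = 310947 + 2195 = 313142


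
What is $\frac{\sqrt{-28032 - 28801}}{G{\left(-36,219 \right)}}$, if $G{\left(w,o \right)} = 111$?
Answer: $\frac{i \sqrt{56833}}{111} \approx 2.1477 i$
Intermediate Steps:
$\frac{\sqrt{-28032 - 28801}}{G{\left(-36,219 \right)}} = \frac{\sqrt{-28032 - 28801}}{111} = \sqrt{-56833} \cdot \frac{1}{111} = i \sqrt{56833} \cdot \frac{1}{111} = \frac{i \sqrt{56833}}{111}$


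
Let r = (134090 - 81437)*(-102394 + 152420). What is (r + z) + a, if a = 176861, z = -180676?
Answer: 2634015163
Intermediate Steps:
r = 2634018978 (r = 52653*50026 = 2634018978)
(r + z) + a = (2634018978 - 180676) + 176861 = 2633838302 + 176861 = 2634015163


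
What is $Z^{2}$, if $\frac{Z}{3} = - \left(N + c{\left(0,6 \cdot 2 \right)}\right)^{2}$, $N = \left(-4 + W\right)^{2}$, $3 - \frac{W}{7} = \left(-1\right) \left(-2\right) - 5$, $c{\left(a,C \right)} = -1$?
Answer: $39021848082009$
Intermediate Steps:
$W = 42$ ($W = 21 - 7 \left(\left(-1\right) \left(-2\right) - 5\right) = 21 - 7 \left(2 - 5\right) = 21 - -21 = 21 + 21 = 42$)
$N = 1444$ ($N = \left(-4 + 42\right)^{2} = 38^{2} = 1444$)
$Z = -6246747$ ($Z = 3 \left(- \left(1444 - 1\right)^{2}\right) = 3 \left(- 1443^{2}\right) = 3 \left(\left(-1\right) 2082249\right) = 3 \left(-2082249\right) = -6246747$)
$Z^{2} = \left(-6246747\right)^{2} = 39021848082009$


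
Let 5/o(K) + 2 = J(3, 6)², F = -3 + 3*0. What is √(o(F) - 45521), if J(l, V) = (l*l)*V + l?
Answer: I*√479928296454/3247 ≈ 213.36*I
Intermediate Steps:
F = -3 (F = -3 + 0 = -3)
J(l, V) = l + V*l² (J(l, V) = l²*V + l = V*l² + l = l + V*l²)
o(K) = 5/3247 (o(K) = 5/(-2 + (3*(1 + 6*3))²) = 5/(-2 + (3*(1 + 18))²) = 5/(-2 + (3*19)²) = 5/(-2 + 57²) = 5/(-2 + 3249) = 5/3247)
√(o(F) - 45521) = √(5/3247 - 45521) = √(-147806682/3247) = I*√479928296454/3247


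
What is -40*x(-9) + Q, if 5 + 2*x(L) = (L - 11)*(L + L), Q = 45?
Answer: -7055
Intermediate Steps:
x(L) = -5/2 + L*(-11 + L) (x(L) = -5/2 + ((L - 11)*(L + L))/2 = -5/2 + ((-11 + L)*(2*L))/2 = -5/2 + (2*L*(-11 + L))/2 = -5/2 + L*(-11 + L))
-40*x(-9) + Q = -40*(-5/2 + (-9)² - 11*(-9)) + 45 = -40*(-5/2 + 81 + 99) + 45 = -40*355/2 + 45 = -7100 + 45 = -7055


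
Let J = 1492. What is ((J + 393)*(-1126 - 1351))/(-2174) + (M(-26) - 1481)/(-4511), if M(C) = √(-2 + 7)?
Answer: 21065732789/9806914 - √5/4511 ≈ 2148.0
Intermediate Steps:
M(C) = √5
((J + 393)*(-1126 - 1351))/(-2174) + (M(-26) - 1481)/(-4511) = ((1492 + 393)*(-1126 - 1351))/(-2174) + (√5 - 1481)/(-4511) = (1885*(-2477))*(-1/2174) + (-1481 + √5)*(-1/4511) = -4669145*(-1/2174) + (1481/4511 - √5/4511) = 4669145/2174 + (1481/4511 - √5/4511) = 21065732789/9806914 - √5/4511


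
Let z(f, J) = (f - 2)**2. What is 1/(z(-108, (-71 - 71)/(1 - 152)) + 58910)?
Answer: 1/71010 ≈ 1.4083e-5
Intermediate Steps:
z(f, J) = (-2 + f)**2
1/(z(-108, (-71 - 71)/(1 - 152)) + 58910) = 1/((-2 - 108)**2 + 58910) = 1/((-110)**2 + 58910) = 1/(12100 + 58910) = 1/71010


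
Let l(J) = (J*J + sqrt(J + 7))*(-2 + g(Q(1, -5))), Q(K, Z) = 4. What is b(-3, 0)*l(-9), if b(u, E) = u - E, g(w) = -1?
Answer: 729 + 9*I*sqrt(2) ≈ 729.0 + 12.728*I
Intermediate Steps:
l(J) = -3*J**2 - 3*sqrt(7 + J) (l(J) = (J*J + sqrt(J + 7))*(-2 - 1) = (J**2 + sqrt(7 + J))*(-3) = -3*J**2 - 3*sqrt(7 + J))
b(-3, 0)*l(-9) = (-3 - 1*0)*(-3*(-9)**2 - 3*sqrt(7 - 9)) = (-3 + 0)*(-3*81 - 3*I*sqrt(2)) = -3*(-243 - 3*I*sqrt(2)) = 729 + 9*I*sqrt(2)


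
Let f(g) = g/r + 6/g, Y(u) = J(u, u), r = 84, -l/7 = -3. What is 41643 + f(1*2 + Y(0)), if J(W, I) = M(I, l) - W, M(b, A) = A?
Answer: 80455309/1932 ≈ 41644.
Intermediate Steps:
l = 21 (l = -7*(-3) = 21)
J(W, I) = 21 - W
Y(u) = 21 - u
f(g) = 6/g + g/84 (f(g) = g/84 + 6/g = 6/g + g/84)
41643 + f(1*2 + Y(0)) = 41643 + (6/(1*2 + (21 - 1*0)) + (1*2 + (21 - 1*0))/84) = 41643 + (6/(2 + (21 + 0)) + (2 + (21 + 0))/84) = 41643 + (6/(2 + 21) + (2 + 21)/84) = 41643 + (6/23 + (1/84)*23) = 41643 + (6*(1/23) + 23/84) = 41643 + (6/23 + 23/84) = 41643 + 1033/1932 = 80455309/1932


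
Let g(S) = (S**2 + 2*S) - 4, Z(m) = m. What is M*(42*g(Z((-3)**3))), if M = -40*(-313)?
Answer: 352838640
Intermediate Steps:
M = 12520
g(S) = -4 + S**2 + 2*S
M*(42*g(Z((-3)**3))) = 12520*(42*(-4 + ((-3)**3)**2 + 2*(-3)**3)) = 12520*(42*(-4 + (-27)**2 + 2*(-27))) = 12520*(42*(-4 + 729 - 54)) = 12520*(42*671) = 12520*28182 = 352838640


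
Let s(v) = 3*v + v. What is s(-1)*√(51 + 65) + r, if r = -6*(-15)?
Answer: 90 - 8*√29 ≈ 46.919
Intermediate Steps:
s(v) = 4*v
r = 90
s(-1)*√(51 + 65) + r = (4*(-1))*√(51 + 65) + 90 = -8*√29 + 90 = 90 - 8*√29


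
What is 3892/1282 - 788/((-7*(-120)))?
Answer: 282383/134610 ≈ 2.0978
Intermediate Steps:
3892/1282 - 788/((-7*(-120))) = 3892*(1/1282) - 788/840 = 1946/641 - 788*1/840 = 1946/641 - 197/210 = 282383/134610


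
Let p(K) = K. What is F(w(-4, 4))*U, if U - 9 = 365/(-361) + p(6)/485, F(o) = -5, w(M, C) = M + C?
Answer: -1400906/35017 ≈ -40.006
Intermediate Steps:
w(M, C) = C + M
U = 1400906/175085 (U = 9 + (365/(-361) + 6/485) = 9 + (365*(-1/361) + 6*(1/485)) = 9 + (-365/361 + 6/485) = 9 - 174859/175085 = 1400906/175085 ≈ 8.0013)
F(w(-4, 4))*U = -5*1400906/175085 = -1400906/35017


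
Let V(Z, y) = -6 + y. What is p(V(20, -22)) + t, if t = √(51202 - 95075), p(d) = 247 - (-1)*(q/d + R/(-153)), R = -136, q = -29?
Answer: 62729/252 + I*√43873 ≈ 248.92 + 209.46*I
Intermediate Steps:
p(d) = 2231/9 - 29/d (p(d) = 247 - (-1)*(-29/d - 136/(-153)) = 247 - (-1)*(-29/d - 136*(-1/153)) = 247 - (-1)*(-29/d + 8/9) = 247 - (-1)*(8/9 - 29/d) = 247 - (-8/9 + 29/d) = 247 + (8/9 - 29/d) = 2231/9 - 29/d)
t = I*√43873 (t = √(-43873) = I*√43873 ≈ 209.46*I)
p(V(20, -22)) + t = (2231/9 - 29/(-6 - 22)) + I*√43873 = (2231/9 - 29/(-28)) + I*√43873 = (2231/9 - 29*(-1/28)) + I*√43873 = (2231/9 + 29/28) + I*√43873 = 62729/252 + I*√43873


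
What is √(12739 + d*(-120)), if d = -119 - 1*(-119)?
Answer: √12739 ≈ 112.87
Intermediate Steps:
d = 0 (d = -119 + 119 = 0)
√(12739 + d*(-120)) = √(12739 + 0*(-120)) = √(12739 + 0) = √12739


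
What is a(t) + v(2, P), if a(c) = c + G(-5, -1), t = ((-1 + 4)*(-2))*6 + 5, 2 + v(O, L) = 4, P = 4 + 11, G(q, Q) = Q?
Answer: -30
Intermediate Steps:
P = 15
v(O, L) = 2 (v(O, L) = -2 + 4 = 2)
t = -31 (t = (3*(-2))*6 + 5 = -6*6 + 5 = -36 + 5 = -31)
a(c) = -1 + c (a(c) = c - 1 = -1 + c)
a(t) + v(2, P) = (-1 - 31) + 2 = -32 + 2 = -30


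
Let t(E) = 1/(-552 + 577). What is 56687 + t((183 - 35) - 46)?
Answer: 1417176/25 ≈ 56687.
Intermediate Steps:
t(E) = 1/25
56687 + t((183 - 35) - 46) = 56687 + 1/25 = 1417176/25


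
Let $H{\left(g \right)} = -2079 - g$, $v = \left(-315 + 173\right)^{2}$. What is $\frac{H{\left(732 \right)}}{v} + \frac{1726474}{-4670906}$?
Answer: $- \frac{23971269251}{47092074292} \approx -0.50903$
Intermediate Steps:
$v = 20164$ ($v = \left(-142\right)^{2} = 20164$)
$\frac{H{\left(732 \right)}}{v} + \frac{1726474}{-4670906} = \frac{-2079 - 732}{20164} + \frac{1726474}{-4670906} = \left(-2079 - 732\right) \frac{1}{20164} + 1726474 \left(- \frac{1}{4670906}\right) = \left(-2811\right) \frac{1}{20164} - \frac{863237}{2335453} = - \frac{2811}{20164} - \frac{863237}{2335453} = - \frac{23971269251}{47092074292}$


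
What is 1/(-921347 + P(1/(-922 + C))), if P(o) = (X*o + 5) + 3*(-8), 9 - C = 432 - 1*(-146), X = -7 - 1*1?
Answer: -1491/1373756698 ≈ -1.0853e-6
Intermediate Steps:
X = -8 (X = -7 - 1 = -8)
C = -569 (C = 9 - (432 - 1*(-146)) = 9 - (432 + 146) = 9 - 1*578 = 9 - 578 = -569)
P(o) = -19 - 8*o (P(o) = (-8*o + 5) + 3*(-8) = (5 - 8*o) - 24 = -19 - 8*o)
1/(-921347 + P(1/(-922 + C))) = 1/(-921347 + (-19 - 8/(-922 - 569))) = 1/(-921347 + (-19 - 8/(-1491))) = 1/(-921347 + (-19 - 8*(-1/1491))) = 1/(-921347 + (-19 + 8/1491)) = 1/(-921347 - 28321/1491) = 1/(-1373756698/1491) = -1491/1373756698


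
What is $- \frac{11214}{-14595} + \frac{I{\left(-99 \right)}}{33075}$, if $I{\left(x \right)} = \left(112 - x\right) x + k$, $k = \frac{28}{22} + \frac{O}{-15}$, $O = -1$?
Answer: $\frac{2118146}{15481125} \approx 0.13682$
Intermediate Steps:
$k = \frac{221}{165}$ ($k = \frac{28}{22} - \frac{1}{-15} = 28 \cdot \frac{1}{22} - - \frac{1}{15} = \frac{14}{11} + \frac{1}{15} = \frac{221}{165} \approx 1.3394$)
$I{\left(x \right)} = \frac{221}{165} + x \left(112 - x\right)$ ($I{\left(x \right)} = \left(112 - x\right) x + \frac{221}{165} = x \left(112 - x\right) + \frac{221}{165} = \frac{221}{165} + x \left(112 - x\right)$)
$- \frac{11214}{-14595} + \frac{I{\left(-99 \right)}}{33075} = - \frac{11214}{-14595} + \frac{\frac{221}{165} - \left(-99\right)^{2} + 112 \left(-99\right)}{33075} = \left(-11214\right) \left(- \frac{1}{14595}\right) + \left(\frac{221}{165} - 9801 - 11088\right) \frac{1}{33075} = \frac{534}{695} + \left(\frac{221}{165} - 9801 - 11088\right) \frac{1}{33075} = \frac{534}{695} - \frac{70336}{111375} = \frac{2118146}{15481125}$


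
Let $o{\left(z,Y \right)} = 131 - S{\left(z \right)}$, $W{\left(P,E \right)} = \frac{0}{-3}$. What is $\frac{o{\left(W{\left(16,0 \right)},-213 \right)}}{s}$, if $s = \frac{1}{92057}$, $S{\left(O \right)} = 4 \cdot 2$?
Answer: $11323011$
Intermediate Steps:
$W{\left(P,E \right)} = 0$ ($W{\left(P,E \right)} = 0 \left(- \frac{1}{3}\right) = 0$)
$S{\left(O \right)} = 8$
$o{\left(z,Y \right)} = 123$ ($o{\left(z,Y \right)} = 131 - 8 = 123$)
$s = \frac{1}{92057} \approx 1.0863 \cdot 10^{-5}$
$\frac{o{\left(W{\left(16,0 \right)},-213 \right)}}{s} = 123 \frac{1}{\frac{1}{92057}} = 123 \cdot 92057 = 11323011$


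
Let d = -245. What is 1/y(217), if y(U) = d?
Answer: -1/245 ≈ -0.0040816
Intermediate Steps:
y(U) = -245
1/y(217) = 1/(-245) = -1/245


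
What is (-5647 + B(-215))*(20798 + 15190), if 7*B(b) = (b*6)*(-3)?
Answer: -1283296092/7 ≈ -1.8333e+8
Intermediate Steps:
B(b) = -18*b/7 (B(b) = ((b*6)*(-3))/7 = ((6*b)*(-3))/7 = (-18*b)/7 = -18*b/7)
(-5647 + B(-215))*(20798 + 15190) = (-5647 - 18/7*(-215))*(20798 + 15190) = (-5647 + 3870/7)*35988 = -35659/7*35988 = -1283296092/7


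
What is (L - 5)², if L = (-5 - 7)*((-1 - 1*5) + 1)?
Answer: 3025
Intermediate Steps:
L = 60 (L = -12*((-1 - 5) + 1) = -12*(-6 + 1) = -12*(-5) = 60)
(L - 5)² = (60 - 5)² = 55² = 3025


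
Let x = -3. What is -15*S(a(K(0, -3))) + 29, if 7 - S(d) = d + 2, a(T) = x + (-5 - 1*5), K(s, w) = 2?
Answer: -241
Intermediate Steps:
a(T) = -13 (a(T) = -3 + (-5 - 1*5) = -3 + (-5 - 5) = -3 - 10 = -13)
S(d) = 5 - d (S(d) = 7 - (d + 2) = 7 - (2 + d) = 7 + (-2 - d) = 5 - d)
-15*S(a(K(0, -3))) + 29 = -15*(5 - 1*(-13)) + 29 = -15*(5 + 13) + 29 = -15*18 + 29 = -270 + 29 = -241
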